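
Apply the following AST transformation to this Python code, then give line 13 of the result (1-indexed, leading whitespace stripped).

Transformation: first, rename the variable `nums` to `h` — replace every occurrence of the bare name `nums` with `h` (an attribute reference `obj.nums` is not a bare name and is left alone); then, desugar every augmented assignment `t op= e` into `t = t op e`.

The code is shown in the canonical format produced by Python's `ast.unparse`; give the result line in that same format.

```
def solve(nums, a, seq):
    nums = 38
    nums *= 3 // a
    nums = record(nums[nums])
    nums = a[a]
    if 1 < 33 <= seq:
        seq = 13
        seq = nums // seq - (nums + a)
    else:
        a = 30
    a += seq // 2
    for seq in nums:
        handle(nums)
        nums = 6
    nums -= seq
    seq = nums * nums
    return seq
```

handle(h)

Transformed code:
def solve(h, a, seq):
    h = 38
    h = h * (3 // a)
    h = record(h[h])
    h = a[a]
    if 1 < 33 <= seq:
        seq = 13
        seq = h // seq - (h + a)
    else:
        a = 30
    a = a + seq // 2
    for seq in h:
        handle(h)
        h = 6
    h = h - seq
    seq = h * h
    return seq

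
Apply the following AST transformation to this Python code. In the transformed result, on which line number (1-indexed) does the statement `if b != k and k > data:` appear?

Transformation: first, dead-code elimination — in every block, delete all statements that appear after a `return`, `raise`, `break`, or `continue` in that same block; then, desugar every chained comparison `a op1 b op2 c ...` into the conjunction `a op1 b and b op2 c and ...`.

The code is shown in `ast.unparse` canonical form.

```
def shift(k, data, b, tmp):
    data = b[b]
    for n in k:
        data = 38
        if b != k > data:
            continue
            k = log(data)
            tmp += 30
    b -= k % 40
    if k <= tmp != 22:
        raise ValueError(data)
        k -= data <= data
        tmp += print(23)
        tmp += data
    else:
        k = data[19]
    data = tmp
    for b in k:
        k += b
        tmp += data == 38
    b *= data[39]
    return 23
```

Transformed code:
def shift(k, data, b, tmp):
    data = b[b]
    for n in k:
        data = 38
        if b != k and k > data:
            continue
    b -= k % 40
    if k <= tmp and tmp != 22:
        raise ValueError(data)
    else:
        k = data[19]
    data = tmp
    for b in k:
        k += b
        tmp += data == 38
    b *= data[39]
    return 23

5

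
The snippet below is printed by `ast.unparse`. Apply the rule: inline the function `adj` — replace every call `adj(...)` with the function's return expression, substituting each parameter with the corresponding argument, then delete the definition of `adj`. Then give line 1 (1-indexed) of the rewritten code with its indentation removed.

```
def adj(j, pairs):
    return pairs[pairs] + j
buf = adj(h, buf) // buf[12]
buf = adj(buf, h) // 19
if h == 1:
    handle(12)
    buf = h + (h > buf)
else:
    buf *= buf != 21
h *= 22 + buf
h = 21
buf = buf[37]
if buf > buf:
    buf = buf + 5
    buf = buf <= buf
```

buf = (buf[buf] + h) // buf[12]

Transformed code:
buf = (buf[buf] + h) // buf[12]
buf = (h[h] + buf) // 19
if h == 1:
    handle(12)
    buf = h + (h > buf)
else:
    buf *= buf != 21
h *= 22 + buf
h = 21
buf = buf[37]
if buf > buf:
    buf = buf + 5
    buf = buf <= buf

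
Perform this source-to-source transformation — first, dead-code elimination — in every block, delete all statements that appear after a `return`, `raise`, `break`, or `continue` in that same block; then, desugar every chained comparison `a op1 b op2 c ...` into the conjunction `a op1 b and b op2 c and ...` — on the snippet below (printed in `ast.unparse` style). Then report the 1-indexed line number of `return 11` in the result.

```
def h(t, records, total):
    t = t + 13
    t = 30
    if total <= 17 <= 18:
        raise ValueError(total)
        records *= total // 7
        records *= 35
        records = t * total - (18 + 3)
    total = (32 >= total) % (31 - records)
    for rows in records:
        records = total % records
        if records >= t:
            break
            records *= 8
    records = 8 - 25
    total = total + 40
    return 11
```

Transformed code:
def h(t, records, total):
    t = t + 13
    t = 30
    if total <= 17 and 17 <= 18:
        raise ValueError(total)
    total = (32 >= total) % (31 - records)
    for rows in records:
        records = total % records
        if records >= t:
            break
    records = 8 - 25
    total = total + 40
    return 11

13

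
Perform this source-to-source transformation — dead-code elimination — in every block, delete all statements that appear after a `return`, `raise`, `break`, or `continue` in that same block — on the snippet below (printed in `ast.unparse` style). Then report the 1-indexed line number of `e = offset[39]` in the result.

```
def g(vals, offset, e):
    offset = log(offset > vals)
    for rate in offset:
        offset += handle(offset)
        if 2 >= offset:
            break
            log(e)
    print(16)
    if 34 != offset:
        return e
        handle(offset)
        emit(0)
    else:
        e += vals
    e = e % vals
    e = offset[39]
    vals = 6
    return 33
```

13

Transformed code:
def g(vals, offset, e):
    offset = log(offset > vals)
    for rate in offset:
        offset += handle(offset)
        if 2 >= offset:
            break
    print(16)
    if 34 != offset:
        return e
    else:
        e += vals
    e = e % vals
    e = offset[39]
    vals = 6
    return 33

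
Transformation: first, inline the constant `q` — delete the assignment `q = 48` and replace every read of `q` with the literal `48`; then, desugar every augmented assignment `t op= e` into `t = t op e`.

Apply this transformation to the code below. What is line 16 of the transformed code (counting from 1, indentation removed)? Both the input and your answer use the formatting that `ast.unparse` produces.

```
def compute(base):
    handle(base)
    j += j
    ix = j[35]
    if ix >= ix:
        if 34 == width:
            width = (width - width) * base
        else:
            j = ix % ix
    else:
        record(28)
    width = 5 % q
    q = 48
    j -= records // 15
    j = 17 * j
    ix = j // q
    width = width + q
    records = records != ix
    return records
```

width = width + 48

Transformed code:
def compute(base):
    handle(base)
    j = j + j
    ix = j[35]
    if ix >= ix:
        if 34 == width:
            width = (width - width) * base
        else:
            j = ix % ix
    else:
        record(28)
    width = 5 % 48
    j = j - records // 15
    j = 17 * j
    ix = j // 48
    width = width + 48
    records = records != ix
    return records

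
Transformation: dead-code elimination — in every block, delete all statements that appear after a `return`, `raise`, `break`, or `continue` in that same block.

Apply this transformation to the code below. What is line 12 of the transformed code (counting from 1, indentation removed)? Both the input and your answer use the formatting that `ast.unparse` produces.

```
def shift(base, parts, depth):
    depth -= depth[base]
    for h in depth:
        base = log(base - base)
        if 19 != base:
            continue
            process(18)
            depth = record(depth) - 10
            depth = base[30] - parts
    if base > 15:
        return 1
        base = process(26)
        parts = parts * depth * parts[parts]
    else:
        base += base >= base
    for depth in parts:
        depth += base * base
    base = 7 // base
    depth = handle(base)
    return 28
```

Transformed code:
def shift(base, parts, depth):
    depth -= depth[base]
    for h in depth:
        base = log(base - base)
        if 19 != base:
            continue
    if base > 15:
        return 1
    else:
        base += base >= base
    for depth in parts:
        depth += base * base
    base = 7 // base
    depth = handle(base)
    return 28

depth += base * base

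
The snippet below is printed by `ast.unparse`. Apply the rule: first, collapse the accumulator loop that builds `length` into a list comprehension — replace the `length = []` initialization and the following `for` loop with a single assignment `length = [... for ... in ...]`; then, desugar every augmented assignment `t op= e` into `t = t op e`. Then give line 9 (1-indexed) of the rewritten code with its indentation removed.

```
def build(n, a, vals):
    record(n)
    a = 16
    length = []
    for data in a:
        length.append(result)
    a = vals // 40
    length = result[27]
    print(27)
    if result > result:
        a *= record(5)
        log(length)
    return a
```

Transformed code:
def build(n, a, vals):
    record(n)
    a = 16
    length = [result for data in a]
    a = vals // 40
    length = result[27]
    print(27)
    if result > result:
        a = a * record(5)
        log(length)
    return a

a = a * record(5)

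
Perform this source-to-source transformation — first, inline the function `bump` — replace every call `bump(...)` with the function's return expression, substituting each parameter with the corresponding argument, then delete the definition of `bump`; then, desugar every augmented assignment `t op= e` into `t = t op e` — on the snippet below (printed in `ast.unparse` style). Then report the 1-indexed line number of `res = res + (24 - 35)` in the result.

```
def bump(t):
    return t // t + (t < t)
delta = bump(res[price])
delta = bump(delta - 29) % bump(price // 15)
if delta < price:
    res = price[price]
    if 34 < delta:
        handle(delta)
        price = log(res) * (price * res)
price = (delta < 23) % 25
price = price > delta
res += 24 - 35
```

10

Transformed code:
delta = res[price] // res[price] + (res[price] < res[price])
delta = ((delta - 29) // (delta - 29) + (delta - 29 < delta - 29)) % (price // 15 // (price // 15) + (price // 15 < price // 15))
if delta < price:
    res = price[price]
    if 34 < delta:
        handle(delta)
        price = log(res) * (price * res)
price = (delta < 23) % 25
price = price > delta
res = res + (24 - 35)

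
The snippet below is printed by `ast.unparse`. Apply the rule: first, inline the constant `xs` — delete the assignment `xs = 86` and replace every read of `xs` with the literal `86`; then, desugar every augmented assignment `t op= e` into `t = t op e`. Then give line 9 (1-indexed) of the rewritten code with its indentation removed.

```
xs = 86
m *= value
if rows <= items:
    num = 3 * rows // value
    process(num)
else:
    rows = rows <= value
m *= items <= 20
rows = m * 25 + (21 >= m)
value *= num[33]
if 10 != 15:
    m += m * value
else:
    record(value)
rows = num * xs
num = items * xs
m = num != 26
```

value = value * num[33]

Transformed code:
m = m * value
if rows <= items:
    num = 3 * rows // value
    process(num)
else:
    rows = rows <= value
m = m * (items <= 20)
rows = m * 25 + (21 >= m)
value = value * num[33]
if 10 != 15:
    m = m + m * value
else:
    record(value)
rows = num * 86
num = items * 86
m = num != 26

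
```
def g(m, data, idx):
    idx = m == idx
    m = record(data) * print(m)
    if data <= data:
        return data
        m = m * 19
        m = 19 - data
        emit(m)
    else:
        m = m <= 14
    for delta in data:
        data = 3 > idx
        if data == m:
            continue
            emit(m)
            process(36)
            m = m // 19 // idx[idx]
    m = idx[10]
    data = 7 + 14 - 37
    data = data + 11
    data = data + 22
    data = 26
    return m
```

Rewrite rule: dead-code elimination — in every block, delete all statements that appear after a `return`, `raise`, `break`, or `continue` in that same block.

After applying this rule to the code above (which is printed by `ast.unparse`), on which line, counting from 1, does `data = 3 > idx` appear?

Transformed code:
def g(m, data, idx):
    idx = m == idx
    m = record(data) * print(m)
    if data <= data:
        return data
    else:
        m = m <= 14
    for delta in data:
        data = 3 > idx
        if data == m:
            continue
    m = idx[10]
    data = 7 + 14 - 37
    data = data + 11
    data = data + 22
    data = 26
    return m

9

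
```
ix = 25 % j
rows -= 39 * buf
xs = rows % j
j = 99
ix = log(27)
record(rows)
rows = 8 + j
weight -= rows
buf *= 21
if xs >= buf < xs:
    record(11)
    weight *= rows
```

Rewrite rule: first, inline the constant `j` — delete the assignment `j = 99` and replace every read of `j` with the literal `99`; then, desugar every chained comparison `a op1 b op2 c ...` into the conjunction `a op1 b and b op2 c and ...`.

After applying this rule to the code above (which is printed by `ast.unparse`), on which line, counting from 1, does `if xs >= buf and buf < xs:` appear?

Transformed code:
ix = 25 % 99
rows -= 39 * buf
xs = rows % 99
ix = log(27)
record(rows)
rows = 8 + 99
weight -= rows
buf *= 21
if xs >= buf and buf < xs:
    record(11)
    weight *= rows

9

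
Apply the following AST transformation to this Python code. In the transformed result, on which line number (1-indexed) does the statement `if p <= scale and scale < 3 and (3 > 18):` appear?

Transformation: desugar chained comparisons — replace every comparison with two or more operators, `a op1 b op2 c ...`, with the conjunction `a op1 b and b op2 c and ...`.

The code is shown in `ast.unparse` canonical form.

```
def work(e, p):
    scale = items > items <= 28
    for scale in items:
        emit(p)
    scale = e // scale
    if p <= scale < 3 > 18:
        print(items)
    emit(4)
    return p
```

6

Transformed code:
def work(e, p):
    scale = items > items and items <= 28
    for scale in items:
        emit(p)
    scale = e // scale
    if p <= scale and scale < 3 and (3 > 18):
        print(items)
    emit(4)
    return p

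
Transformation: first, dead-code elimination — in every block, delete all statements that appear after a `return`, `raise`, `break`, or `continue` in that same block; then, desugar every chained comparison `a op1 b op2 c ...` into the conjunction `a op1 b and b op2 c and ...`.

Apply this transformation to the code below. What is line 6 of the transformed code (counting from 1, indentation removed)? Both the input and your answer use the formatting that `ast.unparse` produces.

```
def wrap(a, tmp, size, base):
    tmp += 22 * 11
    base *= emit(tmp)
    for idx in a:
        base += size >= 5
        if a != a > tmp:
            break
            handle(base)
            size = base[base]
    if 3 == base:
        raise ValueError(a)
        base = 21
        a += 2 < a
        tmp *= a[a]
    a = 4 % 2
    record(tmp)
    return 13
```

if a != a and a > tmp:

Transformed code:
def wrap(a, tmp, size, base):
    tmp += 22 * 11
    base *= emit(tmp)
    for idx in a:
        base += size >= 5
        if a != a and a > tmp:
            break
    if 3 == base:
        raise ValueError(a)
    a = 4 % 2
    record(tmp)
    return 13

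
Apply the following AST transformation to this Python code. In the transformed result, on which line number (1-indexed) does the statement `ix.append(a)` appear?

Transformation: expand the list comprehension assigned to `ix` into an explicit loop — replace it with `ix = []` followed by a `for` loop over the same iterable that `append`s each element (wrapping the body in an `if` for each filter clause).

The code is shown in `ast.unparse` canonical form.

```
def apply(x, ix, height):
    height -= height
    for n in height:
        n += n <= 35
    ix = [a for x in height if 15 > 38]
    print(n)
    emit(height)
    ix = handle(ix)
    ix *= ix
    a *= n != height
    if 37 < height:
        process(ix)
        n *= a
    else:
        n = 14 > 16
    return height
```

Transformed code:
def apply(x, ix, height):
    height -= height
    for n in height:
        n += n <= 35
    ix = []
    for x in height:
        if 15 > 38:
            ix.append(a)
    print(n)
    emit(height)
    ix = handle(ix)
    ix *= ix
    a *= n != height
    if 37 < height:
        process(ix)
        n *= a
    else:
        n = 14 > 16
    return height

8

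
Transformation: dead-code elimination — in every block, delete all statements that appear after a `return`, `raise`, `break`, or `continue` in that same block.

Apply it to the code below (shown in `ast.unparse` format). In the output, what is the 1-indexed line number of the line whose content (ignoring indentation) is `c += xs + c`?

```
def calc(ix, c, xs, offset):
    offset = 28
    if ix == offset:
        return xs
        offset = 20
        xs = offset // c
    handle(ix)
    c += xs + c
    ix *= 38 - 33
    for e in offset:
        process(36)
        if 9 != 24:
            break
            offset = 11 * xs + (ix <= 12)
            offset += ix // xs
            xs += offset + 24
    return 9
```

6

Transformed code:
def calc(ix, c, xs, offset):
    offset = 28
    if ix == offset:
        return xs
    handle(ix)
    c += xs + c
    ix *= 38 - 33
    for e in offset:
        process(36)
        if 9 != 24:
            break
    return 9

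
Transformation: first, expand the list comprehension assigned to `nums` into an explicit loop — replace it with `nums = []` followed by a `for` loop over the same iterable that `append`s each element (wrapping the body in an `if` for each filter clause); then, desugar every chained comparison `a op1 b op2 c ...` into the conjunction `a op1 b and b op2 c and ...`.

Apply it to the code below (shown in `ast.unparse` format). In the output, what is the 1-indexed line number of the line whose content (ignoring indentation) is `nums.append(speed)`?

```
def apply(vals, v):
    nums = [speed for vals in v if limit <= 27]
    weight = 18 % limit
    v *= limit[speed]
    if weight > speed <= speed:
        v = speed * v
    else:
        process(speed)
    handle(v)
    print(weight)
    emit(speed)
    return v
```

Transformed code:
def apply(vals, v):
    nums = []
    for vals in v:
        if limit <= 27:
            nums.append(speed)
    weight = 18 % limit
    v *= limit[speed]
    if weight > speed and speed <= speed:
        v = speed * v
    else:
        process(speed)
    handle(v)
    print(weight)
    emit(speed)
    return v

5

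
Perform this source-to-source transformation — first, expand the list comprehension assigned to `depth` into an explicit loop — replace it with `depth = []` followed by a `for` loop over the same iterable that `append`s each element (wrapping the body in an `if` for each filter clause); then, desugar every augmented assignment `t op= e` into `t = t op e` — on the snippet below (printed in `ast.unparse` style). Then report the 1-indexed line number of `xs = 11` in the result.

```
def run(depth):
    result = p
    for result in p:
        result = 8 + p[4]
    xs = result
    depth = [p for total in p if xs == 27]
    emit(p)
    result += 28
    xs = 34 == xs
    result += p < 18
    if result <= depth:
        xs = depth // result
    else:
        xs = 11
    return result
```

17

Transformed code:
def run(depth):
    result = p
    for result in p:
        result = 8 + p[4]
    xs = result
    depth = []
    for total in p:
        if xs == 27:
            depth.append(p)
    emit(p)
    result = result + 28
    xs = 34 == xs
    result = result + (p < 18)
    if result <= depth:
        xs = depth // result
    else:
        xs = 11
    return result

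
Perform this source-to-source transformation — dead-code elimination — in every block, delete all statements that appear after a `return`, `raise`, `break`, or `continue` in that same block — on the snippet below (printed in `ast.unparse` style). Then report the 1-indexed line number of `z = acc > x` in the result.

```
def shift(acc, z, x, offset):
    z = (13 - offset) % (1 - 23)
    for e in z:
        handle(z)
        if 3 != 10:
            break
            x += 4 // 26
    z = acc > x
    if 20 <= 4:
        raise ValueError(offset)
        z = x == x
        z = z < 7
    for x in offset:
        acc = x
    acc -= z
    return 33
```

7

Transformed code:
def shift(acc, z, x, offset):
    z = (13 - offset) % (1 - 23)
    for e in z:
        handle(z)
        if 3 != 10:
            break
    z = acc > x
    if 20 <= 4:
        raise ValueError(offset)
    for x in offset:
        acc = x
    acc -= z
    return 33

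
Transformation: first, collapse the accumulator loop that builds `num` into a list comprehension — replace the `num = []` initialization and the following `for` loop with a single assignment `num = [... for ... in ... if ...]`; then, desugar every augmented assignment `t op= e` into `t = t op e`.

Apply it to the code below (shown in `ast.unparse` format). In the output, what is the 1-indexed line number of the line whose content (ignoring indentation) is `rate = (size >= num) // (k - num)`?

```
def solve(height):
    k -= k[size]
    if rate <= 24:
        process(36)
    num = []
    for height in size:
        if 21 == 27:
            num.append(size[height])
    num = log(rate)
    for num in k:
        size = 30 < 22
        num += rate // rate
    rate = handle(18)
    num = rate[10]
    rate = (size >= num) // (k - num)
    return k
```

Transformed code:
def solve(height):
    k = k - k[size]
    if rate <= 24:
        process(36)
    num = [size[height] for height in size if 21 == 27]
    num = log(rate)
    for num in k:
        size = 30 < 22
        num = num + rate // rate
    rate = handle(18)
    num = rate[10]
    rate = (size >= num) // (k - num)
    return k

12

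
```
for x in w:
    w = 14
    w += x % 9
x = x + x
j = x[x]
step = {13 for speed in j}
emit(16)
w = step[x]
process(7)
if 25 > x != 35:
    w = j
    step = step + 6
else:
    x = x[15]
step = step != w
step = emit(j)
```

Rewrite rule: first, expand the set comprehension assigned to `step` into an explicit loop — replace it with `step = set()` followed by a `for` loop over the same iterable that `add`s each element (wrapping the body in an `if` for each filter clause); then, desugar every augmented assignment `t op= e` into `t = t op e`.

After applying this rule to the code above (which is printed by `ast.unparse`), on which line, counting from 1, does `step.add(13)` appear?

Transformed code:
for x in w:
    w = 14
    w = w + x % 9
x = x + x
j = x[x]
step = set()
for speed in j:
    step.add(13)
emit(16)
w = step[x]
process(7)
if 25 > x != 35:
    w = j
    step = step + 6
else:
    x = x[15]
step = step != w
step = emit(j)

8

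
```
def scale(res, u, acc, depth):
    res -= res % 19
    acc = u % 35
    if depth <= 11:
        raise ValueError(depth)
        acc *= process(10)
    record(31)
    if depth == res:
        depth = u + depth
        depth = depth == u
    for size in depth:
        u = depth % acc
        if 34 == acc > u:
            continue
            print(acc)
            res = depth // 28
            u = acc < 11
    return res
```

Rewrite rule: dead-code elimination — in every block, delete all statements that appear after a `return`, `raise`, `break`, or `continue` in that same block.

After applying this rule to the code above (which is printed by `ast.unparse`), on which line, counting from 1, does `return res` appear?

Transformed code:
def scale(res, u, acc, depth):
    res -= res % 19
    acc = u % 35
    if depth <= 11:
        raise ValueError(depth)
    record(31)
    if depth == res:
        depth = u + depth
        depth = depth == u
    for size in depth:
        u = depth % acc
        if 34 == acc > u:
            continue
    return res

14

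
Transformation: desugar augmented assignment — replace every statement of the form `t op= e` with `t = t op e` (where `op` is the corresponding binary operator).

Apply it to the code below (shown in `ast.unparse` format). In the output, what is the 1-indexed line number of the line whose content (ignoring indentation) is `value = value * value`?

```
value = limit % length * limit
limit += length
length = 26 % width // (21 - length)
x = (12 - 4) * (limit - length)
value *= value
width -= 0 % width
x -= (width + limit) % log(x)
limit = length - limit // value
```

5

Transformed code:
value = limit % length * limit
limit = limit + length
length = 26 % width // (21 - length)
x = (12 - 4) * (limit - length)
value = value * value
width = width - 0 % width
x = x - (width + limit) % log(x)
limit = length - limit // value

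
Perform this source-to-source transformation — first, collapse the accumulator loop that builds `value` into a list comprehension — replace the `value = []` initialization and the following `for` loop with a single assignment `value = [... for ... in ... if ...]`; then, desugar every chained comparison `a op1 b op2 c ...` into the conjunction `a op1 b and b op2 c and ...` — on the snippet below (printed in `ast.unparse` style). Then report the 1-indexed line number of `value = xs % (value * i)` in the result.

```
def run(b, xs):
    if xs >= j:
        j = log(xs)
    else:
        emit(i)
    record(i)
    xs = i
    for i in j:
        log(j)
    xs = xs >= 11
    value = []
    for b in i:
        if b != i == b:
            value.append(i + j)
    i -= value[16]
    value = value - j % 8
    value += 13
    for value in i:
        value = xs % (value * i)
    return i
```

Transformed code:
def run(b, xs):
    if xs >= j:
        j = log(xs)
    else:
        emit(i)
    record(i)
    xs = i
    for i in j:
        log(j)
    xs = xs >= 11
    value = [i + j for b in i if b != i and i == b]
    i -= value[16]
    value = value - j % 8
    value += 13
    for value in i:
        value = xs % (value * i)
    return i

16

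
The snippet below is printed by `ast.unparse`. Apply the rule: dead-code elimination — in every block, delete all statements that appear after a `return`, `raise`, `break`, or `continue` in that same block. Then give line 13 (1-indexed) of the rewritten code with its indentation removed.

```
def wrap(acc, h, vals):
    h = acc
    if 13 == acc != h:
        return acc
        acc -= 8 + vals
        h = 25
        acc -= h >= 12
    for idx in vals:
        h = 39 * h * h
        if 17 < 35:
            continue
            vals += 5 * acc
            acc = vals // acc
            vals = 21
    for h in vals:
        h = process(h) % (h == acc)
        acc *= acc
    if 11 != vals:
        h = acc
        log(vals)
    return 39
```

h = acc

Transformed code:
def wrap(acc, h, vals):
    h = acc
    if 13 == acc != h:
        return acc
    for idx in vals:
        h = 39 * h * h
        if 17 < 35:
            continue
    for h in vals:
        h = process(h) % (h == acc)
        acc *= acc
    if 11 != vals:
        h = acc
        log(vals)
    return 39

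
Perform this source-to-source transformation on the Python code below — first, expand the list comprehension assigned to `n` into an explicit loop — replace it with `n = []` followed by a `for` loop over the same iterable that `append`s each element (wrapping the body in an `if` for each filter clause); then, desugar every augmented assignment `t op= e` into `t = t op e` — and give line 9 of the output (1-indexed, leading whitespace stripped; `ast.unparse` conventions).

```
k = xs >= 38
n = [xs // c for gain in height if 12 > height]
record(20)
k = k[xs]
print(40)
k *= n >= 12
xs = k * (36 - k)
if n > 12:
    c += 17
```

Transformed code:
k = xs >= 38
n = []
for gain in height:
    if 12 > height:
        n.append(xs // c)
record(20)
k = k[xs]
print(40)
k = k * (n >= 12)
xs = k * (36 - k)
if n > 12:
    c = c + 17

k = k * (n >= 12)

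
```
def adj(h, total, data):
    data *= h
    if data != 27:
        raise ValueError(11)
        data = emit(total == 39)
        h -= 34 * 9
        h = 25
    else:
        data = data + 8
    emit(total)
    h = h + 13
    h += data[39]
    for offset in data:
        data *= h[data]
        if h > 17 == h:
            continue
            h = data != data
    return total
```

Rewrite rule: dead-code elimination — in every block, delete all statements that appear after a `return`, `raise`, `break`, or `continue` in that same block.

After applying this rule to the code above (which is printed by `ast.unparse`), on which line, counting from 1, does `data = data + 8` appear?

Transformed code:
def adj(h, total, data):
    data *= h
    if data != 27:
        raise ValueError(11)
    else:
        data = data + 8
    emit(total)
    h = h + 13
    h += data[39]
    for offset in data:
        data *= h[data]
        if h > 17 == h:
            continue
    return total

6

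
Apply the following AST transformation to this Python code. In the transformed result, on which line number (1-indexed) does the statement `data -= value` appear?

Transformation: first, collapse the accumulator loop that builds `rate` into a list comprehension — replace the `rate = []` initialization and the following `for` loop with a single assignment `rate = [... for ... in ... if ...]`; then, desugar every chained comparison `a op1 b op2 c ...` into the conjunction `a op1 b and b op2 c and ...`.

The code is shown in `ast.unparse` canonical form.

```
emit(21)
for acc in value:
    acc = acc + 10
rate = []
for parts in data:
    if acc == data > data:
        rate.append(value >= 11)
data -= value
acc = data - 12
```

Transformed code:
emit(21)
for acc in value:
    acc = acc + 10
rate = [value >= 11 for parts in data if acc == data and data > data]
data -= value
acc = data - 12

5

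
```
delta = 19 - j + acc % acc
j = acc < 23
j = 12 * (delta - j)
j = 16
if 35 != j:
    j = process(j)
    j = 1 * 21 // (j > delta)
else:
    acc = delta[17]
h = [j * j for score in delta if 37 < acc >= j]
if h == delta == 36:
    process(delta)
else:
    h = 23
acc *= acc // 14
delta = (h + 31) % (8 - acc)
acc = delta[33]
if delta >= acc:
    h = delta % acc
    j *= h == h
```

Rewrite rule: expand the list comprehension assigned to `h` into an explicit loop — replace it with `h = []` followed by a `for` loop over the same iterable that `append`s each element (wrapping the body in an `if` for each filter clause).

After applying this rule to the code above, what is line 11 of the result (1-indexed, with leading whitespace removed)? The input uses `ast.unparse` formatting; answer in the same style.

for score in delta:

Transformed code:
delta = 19 - j + acc % acc
j = acc < 23
j = 12 * (delta - j)
j = 16
if 35 != j:
    j = process(j)
    j = 1 * 21 // (j > delta)
else:
    acc = delta[17]
h = []
for score in delta:
    if 37 < acc >= j:
        h.append(j * j)
if h == delta == 36:
    process(delta)
else:
    h = 23
acc *= acc // 14
delta = (h + 31) % (8 - acc)
acc = delta[33]
if delta >= acc:
    h = delta % acc
    j *= h == h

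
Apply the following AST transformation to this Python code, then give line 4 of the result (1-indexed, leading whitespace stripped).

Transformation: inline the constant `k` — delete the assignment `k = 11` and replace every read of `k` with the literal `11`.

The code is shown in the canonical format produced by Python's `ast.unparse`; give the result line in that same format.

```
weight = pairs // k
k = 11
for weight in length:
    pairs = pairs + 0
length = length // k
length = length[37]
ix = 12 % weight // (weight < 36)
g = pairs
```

length = length // 11

Transformed code:
weight = pairs // 11
for weight in length:
    pairs = pairs + 0
length = length // 11
length = length[37]
ix = 12 % weight // (weight < 36)
g = pairs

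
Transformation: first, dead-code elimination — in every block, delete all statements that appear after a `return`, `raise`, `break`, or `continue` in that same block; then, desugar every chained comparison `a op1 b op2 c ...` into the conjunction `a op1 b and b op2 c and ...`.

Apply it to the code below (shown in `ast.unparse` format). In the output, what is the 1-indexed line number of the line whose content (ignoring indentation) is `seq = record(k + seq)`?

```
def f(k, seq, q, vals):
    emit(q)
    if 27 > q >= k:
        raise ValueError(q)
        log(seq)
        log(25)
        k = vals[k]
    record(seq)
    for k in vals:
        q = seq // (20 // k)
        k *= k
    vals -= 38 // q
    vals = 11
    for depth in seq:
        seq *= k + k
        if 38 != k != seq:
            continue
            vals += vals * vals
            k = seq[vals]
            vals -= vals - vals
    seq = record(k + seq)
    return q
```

15

Transformed code:
def f(k, seq, q, vals):
    emit(q)
    if 27 > q and q >= k:
        raise ValueError(q)
    record(seq)
    for k in vals:
        q = seq // (20 // k)
        k *= k
    vals -= 38 // q
    vals = 11
    for depth in seq:
        seq *= k + k
        if 38 != k and k != seq:
            continue
    seq = record(k + seq)
    return q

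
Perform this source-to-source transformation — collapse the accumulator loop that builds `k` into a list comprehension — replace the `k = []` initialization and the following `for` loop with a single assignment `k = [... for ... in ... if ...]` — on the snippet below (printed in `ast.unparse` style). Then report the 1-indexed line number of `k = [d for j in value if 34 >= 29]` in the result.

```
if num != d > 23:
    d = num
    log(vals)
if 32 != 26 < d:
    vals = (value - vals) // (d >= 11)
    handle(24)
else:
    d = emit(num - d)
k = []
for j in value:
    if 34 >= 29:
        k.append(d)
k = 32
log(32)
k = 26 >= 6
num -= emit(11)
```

Transformed code:
if num != d > 23:
    d = num
    log(vals)
if 32 != 26 < d:
    vals = (value - vals) // (d >= 11)
    handle(24)
else:
    d = emit(num - d)
k = [d for j in value if 34 >= 29]
k = 32
log(32)
k = 26 >= 6
num -= emit(11)

9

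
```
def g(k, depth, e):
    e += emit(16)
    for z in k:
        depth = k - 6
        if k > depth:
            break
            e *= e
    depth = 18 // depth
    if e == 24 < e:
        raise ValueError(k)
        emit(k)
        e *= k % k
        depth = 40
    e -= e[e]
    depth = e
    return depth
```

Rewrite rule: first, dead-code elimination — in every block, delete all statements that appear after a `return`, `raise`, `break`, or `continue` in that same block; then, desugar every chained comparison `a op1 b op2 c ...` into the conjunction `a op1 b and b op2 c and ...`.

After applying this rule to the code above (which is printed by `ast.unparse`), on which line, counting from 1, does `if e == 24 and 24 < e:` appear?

8

Transformed code:
def g(k, depth, e):
    e += emit(16)
    for z in k:
        depth = k - 6
        if k > depth:
            break
    depth = 18 // depth
    if e == 24 and 24 < e:
        raise ValueError(k)
    e -= e[e]
    depth = e
    return depth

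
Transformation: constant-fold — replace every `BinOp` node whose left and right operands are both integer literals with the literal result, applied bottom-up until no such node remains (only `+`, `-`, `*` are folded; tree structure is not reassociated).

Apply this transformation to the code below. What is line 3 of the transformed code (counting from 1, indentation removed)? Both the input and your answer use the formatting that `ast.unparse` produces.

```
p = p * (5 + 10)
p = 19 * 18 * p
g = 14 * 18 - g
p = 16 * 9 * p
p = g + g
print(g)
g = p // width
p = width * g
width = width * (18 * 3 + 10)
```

g = 252 - g

Transformed code:
p = p * 15
p = 342 * p
g = 252 - g
p = 144 * p
p = g + g
print(g)
g = p // width
p = width * g
width = width * 64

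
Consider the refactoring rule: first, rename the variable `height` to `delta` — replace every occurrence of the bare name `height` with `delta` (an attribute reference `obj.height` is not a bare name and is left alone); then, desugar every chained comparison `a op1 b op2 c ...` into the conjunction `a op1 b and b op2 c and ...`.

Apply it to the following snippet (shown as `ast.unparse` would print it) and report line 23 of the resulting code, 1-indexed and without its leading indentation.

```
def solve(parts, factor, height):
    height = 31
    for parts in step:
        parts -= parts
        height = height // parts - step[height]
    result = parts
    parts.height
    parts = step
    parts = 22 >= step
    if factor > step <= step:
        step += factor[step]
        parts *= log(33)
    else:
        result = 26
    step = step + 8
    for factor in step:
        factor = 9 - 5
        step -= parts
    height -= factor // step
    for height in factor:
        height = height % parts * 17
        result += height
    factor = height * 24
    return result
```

Transformed code:
def solve(parts, factor, delta):
    delta = 31
    for parts in step:
        parts -= parts
        delta = delta // parts - step[delta]
    result = parts
    parts.height
    parts = step
    parts = 22 >= step
    if factor > step and step <= step:
        step += factor[step]
        parts *= log(33)
    else:
        result = 26
    step = step + 8
    for factor in step:
        factor = 9 - 5
        step -= parts
    delta -= factor // step
    for delta in factor:
        delta = delta % parts * 17
        result += delta
    factor = delta * 24
    return result

factor = delta * 24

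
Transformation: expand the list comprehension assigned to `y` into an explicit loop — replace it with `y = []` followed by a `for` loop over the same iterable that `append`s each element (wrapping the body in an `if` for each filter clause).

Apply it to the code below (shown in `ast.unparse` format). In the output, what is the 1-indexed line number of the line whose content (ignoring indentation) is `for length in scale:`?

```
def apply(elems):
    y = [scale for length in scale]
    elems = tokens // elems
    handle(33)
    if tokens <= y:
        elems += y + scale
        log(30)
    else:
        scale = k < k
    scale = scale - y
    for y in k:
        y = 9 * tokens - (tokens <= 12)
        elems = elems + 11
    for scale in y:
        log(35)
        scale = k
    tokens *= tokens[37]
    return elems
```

Transformed code:
def apply(elems):
    y = []
    for length in scale:
        y.append(scale)
    elems = tokens // elems
    handle(33)
    if tokens <= y:
        elems += y + scale
        log(30)
    else:
        scale = k < k
    scale = scale - y
    for y in k:
        y = 9 * tokens - (tokens <= 12)
        elems = elems + 11
    for scale in y:
        log(35)
        scale = k
    tokens *= tokens[37]
    return elems

3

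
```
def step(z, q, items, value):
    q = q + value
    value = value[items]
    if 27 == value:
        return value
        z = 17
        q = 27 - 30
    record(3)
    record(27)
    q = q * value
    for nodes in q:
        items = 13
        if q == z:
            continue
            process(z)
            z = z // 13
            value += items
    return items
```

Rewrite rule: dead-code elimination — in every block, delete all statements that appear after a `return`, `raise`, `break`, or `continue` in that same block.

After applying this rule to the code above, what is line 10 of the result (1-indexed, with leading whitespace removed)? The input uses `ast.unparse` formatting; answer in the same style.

items = 13

Transformed code:
def step(z, q, items, value):
    q = q + value
    value = value[items]
    if 27 == value:
        return value
    record(3)
    record(27)
    q = q * value
    for nodes in q:
        items = 13
        if q == z:
            continue
    return items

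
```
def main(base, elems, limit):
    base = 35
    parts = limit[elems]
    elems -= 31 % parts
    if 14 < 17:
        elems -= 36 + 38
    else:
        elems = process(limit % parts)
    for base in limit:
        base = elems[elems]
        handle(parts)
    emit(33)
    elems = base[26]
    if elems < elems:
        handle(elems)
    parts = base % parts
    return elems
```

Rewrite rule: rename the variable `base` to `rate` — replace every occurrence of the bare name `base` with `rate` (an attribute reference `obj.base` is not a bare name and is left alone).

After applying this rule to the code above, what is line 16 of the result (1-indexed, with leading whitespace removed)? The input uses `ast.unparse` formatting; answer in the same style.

Transformed code:
def main(rate, elems, limit):
    rate = 35
    parts = limit[elems]
    elems -= 31 % parts
    if 14 < 17:
        elems -= 36 + 38
    else:
        elems = process(limit % parts)
    for rate in limit:
        rate = elems[elems]
        handle(parts)
    emit(33)
    elems = rate[26]
    if elems < elems:
        handle(elems)
    parts = rate % parts
    return elems

parts = rate % parts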